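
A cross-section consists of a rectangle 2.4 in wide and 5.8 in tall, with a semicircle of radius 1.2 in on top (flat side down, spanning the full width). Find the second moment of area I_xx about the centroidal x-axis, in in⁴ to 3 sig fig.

Treat the section as a set of non-overlapping primitives; coordinates are from the bounding-box lower-left.
Rectangular body: 2.4 × 5.8, A = 13.92 in², y = 2.9 in, Ī = 39.022 in⁴.
Semicircular cap: semicircle r = 1.2, A = 2.2619 in², y = 6.3093 in, Ī = 0.22759 in⁴.
Centroid: ȳ = ΣA·y / ΣA = 3.3766 in.
Transfer each piece to the centroidal x-axis using Ī + A·d² with d = y − 3.3766:
  rectangular body: d = -0.47656 in → contributes +42.184 in⁴
  semicircular cap: d = 2.9327 in → contributes +19.682 in⁴
Total I = 61.866 in⁴.

I_xx ≈ 61.9 in⁴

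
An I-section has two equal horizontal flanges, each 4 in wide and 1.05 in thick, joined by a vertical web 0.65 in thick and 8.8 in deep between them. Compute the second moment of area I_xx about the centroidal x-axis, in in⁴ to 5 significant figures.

I_xx ≈ 241.43 in⁴

Split into non-overlapping primitives; take the origin at the lower-left of the bounding box.
Bottom flange: 4 × 1.05, A = 4.2 in², y = 0.525 in, Ī = 0.385875 in⁴.
Web: 0.65 × 8.8, A = 5.72 in², y = 5.45 in, Ī = 36.91307 in⁴.
Top flange: 4 × 1.05, A = 4.2 in², y = 10.375 in, Ī = 0.385875 in⁴.
By symmetry the centroid is at mid-height, ȳ = 5.45 in.
Transfer each piece to the centroidal x-axis using Ī + A·d² with d = y − 5.45:
  bottom flange: d = -4.925 in → contributes +102.2595 in⁴
  web: d = 0 in → contributes +36.91307 in⁴
  top flange: d = 4.925 in → contributes +102.2595 in⁴
Total I = 241.4321 in⁴.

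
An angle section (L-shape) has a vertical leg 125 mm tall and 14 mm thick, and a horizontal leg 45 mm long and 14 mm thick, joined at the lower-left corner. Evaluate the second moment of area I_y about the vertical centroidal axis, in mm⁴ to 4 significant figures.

I_y ≈ 2.394 × 10⁵ mm⁴

Break the section into simple shapes (no overlaps), measuring from the bottom-left corner of the bounding box.
Vertical leg: 14 × 125, A = 1 750 mm², x = 7 mm, Ī = 28583.3 mm⁴.
Horizontal leg (remainder): 31 × 14, A = 434 mm², x = 29.5 mm, Ī = 34756.2 mm⁴.
Centroid: x̄ = ΣA·x / ΣA = 11.4712 mm.
Transfer each piece to the vertical centroidal axis using Ī + A·d² with d = x − 11.4712:
  vertical leg: d = -4.47115 mm → contributes +63 568 mm⁴
  horizontal leg (remainder): d = 18.0288 mm → contributes +175 823 mm⁴
Total I = 239 391 mm⁴.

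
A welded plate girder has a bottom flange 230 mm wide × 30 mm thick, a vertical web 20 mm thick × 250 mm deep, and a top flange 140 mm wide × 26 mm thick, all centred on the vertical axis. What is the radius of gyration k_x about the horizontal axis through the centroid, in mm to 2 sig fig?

Break the section into simple shapes (no overlaps), measuring from the bottom-left corner of the bounding box.
Bottom plate: 230 × 30, A = 6 900 mm², y = 15 mm, Ī = 517 500 mm⁴.
Web plate: 20 × 250, A = 5 000 mm², y = 155 mm, Ī = 26 041 667 mm⁴.
Top plate: 140 × 26, A = 3 640 mm², y = 293 mm, Ī = 205 053 mm⁴.
Centroid: ȳ = ΣA·y / ΣA = 125.2 mm.
Transfer each piece to the horizontal axis through the centroid using Ī + A·d² with d = y − 125.2:
  bottom plate: d = -110.2 mm → contributes +84 253 844 mm⁴
  web plate: d = 29.84 mm → contributes +30 493 150 mm⁴
  top plate: d = 167.8 mm → contributes +102 742 178 mm⁴
Total I = 217 489 171 mm⁴.
Radius of gyration: k = √(I/A) = √(217 489 171 / 15 540) = 118.3 mm.

k_x ≈ 120 mm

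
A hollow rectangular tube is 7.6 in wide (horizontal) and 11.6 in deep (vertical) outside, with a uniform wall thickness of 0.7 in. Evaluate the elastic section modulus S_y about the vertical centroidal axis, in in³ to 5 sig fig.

Split into non-overlapping primitives; take the origin at the lower-left of the bounding box.
Outer rectangle: 7.6 × 11.6, A = 88.16 in², x = 3.8 in, Ī = 424.3435 in⁴.
Inner void (subtracted): 6.2 × 10.2, A = 63.24 in², x = 3.8 in, Ī = 202.5788 in⁴.
By symmetry the centroid is at mid-width, x̄ = 3.8 in.
All pieces are centred on the vertical centroidal axis, so I = ΣĪ (holes subtracted) = 221.7647 in⁴.
Extreme fibre distance c = 3.8 in; S = I/c = 58.35912 in³.

S_y ≈ 58.359 in³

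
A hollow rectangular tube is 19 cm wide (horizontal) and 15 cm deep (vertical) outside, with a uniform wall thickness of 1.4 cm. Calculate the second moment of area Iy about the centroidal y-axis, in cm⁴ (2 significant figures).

Treat the section as a set of non-overlapping primitives; coordinates are from the bounding-box lower-left.
Outer rectangle: 19 × 15, A = 285 cm², x = 9.5 cm, Ī = 8 574 cm⁴.
Inner void (subtracted): 16.2 × 12.2, A = 197.6 cm², x = 9.5 cm, Ī = 4 322 cm⁴.
By symmetry the centroid is at mid-width, x̄ = 9.5 cm.
All pieces are centred on the centroidal y-axis, so I = ΣĪ (holes subtracted) = 4 251 cm⁴.

Iy ≈ 4300 cm⁴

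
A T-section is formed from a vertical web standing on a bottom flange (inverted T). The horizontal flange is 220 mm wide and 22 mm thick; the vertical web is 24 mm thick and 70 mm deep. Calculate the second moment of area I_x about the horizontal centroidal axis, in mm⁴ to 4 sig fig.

I_x ≈ 3.520 × 10⁶ mm⁴

Treat the section as a set of non-overlapping primitives; coordinates are from the bounding-box lower-left.
Flange: 220 × 22, A = 4 840 mm², y = 11 mm, Ī = 195 213 mm⁴.
Web: 24 × 70, A = 1 680 mm², y = 57 mm, Ī = 686 000 mm⁴.
Centroid: ȳ = ΣA·y / ΣA = 22.8528 mm.
Transfer each piece to the horizontal centroidal axis using Ī + A·d² with d = y − 22.8528:
  flange: d = -11.8528 mm → contributes +875 175 mm⁴
  web: d = 34.1472 mm → contributes +2 644 937 mm⁴
Total I = 3 520 112 mm⁴.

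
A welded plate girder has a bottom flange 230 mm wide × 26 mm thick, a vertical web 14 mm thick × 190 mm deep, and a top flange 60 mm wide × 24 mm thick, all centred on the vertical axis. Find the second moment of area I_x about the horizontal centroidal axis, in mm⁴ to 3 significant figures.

I_x ≈ 7.07 × 10⁷ mm⁴

Split into non-overlapping primitives; take the origin at the lower-left of the bounding box.
Bottom plate: 230 × 26, A = 5 980 mm², y = 13 mm, Ī = 336 873 mm⁴.
Web plate: 14 × 190, A = 2 660 mm², y = 121 mm, Ī = 8 002 167 mm⁴.
Top plate: 60 × 24, A = 1 440 mm², y = 228 mm, Ī = 69 120 mm⁴.
Centroid: ȳ = ΣA·y / ΣA = 72.214 mm.
Transfer each piece to the horizontal centroidal axis using Ī + A·d² with d = y − 72.214:
  bottom plate: d = -59.214 mm → contributes +21 304 736 mm⁴
  web plate: d = 48.786 mm → contributes +14 333 089 mm⁴
  top plate: d = 155.79 mm → contributes +35 016 752 mm⁴
Total I = 70 654 577 mm⁴.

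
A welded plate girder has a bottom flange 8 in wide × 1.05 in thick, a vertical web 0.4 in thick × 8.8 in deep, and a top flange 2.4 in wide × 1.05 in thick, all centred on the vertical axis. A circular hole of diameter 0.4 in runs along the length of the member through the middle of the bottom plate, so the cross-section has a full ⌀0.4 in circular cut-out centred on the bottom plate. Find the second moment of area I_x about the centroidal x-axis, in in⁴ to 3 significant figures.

Decompose the section into non-overlapping parts with the origin at the bottom-left of its bounding rectangle.
Bottom plate: 8 × 1.05, A = 8.4 in², y = 0.525 in, Ī = 0.77175 in⁴.
Web plate: 0.4 × 8.8, A = 3.52 in², y = 5.45 in, Ī = 22.716 in⁴.
Top plate: 2.4 × 1.05, A = 2.52 in², y = 10.375 in, Ī = 0.23153 in⁴.
Hole (subtracted): ⌀0.4, A = 0.12566 in², y = 0.525 in, Ī = 0.0012566 in⁴.
Centroid: ȳ = ΣA·y / ΣA = 3.4702 in.
Transfer each piece to the centroidal x-axis using Ī + A·d² with d = y − 3.4702:
  bottom plate: d = -2.9452 in → contributes +73.633 in⁴
  web plate: d = 1.9798 in → contributes +36.513 in⁴
  top plate: d = 6.9048 in → contributes +120.38 in⁴
  hole: d = -2.9452 in → contributes −1.0913 in⁴
Total I = 229.43 in⁴.

I_x ≈ 229 in⁴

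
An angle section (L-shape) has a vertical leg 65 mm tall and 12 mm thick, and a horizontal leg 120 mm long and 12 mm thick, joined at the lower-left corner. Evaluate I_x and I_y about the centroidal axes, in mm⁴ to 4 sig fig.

Split into non-overlapping primitives; take the origin at the lower-left of the bounding box.
Vertical leg: 12 × 65, A = 780 mm², y = 32.5 mm, Ī = 274 625 mm⁴.
Horizontal leg (remainder): 108 × 12, A = 1 296 mm², y = 6 mm, Ī = 15 552 mm⁴.
Centroid: ȳ = ΣA·y / ΣA = 15.9566 mm.
Transfer each piece to the centroidal x-axis using Ī + A·d² with d = y − 15.9566:
  vertical leg: d = 16.5434 mm → contributes +488 097 mm⁴
  horizontal leg (remainder): d = -9.95665 mm → contributes +144 031 mm⁴
Total I = 632 128 mm⁴.
For the y-axis: x̄ = 43.4566 mm.
Repeating about the centroidal y-axis gives I_y = 3 022 043 mm⁴.

I_x ≈ 6.321 × 10⁵ mm⁴, I_y ≈ 3.022 × 10⁶ mm⁴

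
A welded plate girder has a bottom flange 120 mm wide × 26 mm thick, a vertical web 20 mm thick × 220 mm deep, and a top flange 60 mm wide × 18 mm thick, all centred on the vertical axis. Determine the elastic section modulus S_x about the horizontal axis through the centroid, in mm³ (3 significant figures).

Decompose the section into non-overlapping parts with the origin at the bottom-left of its bounding rectangle.
Bottom plate: 120 × 26, A = 3 120 mm², y = 13 mm, Ī = 175 760 mm⁴.
Web plate: 20 × 220, A = 4 400 mm², y = 136 mm, Ī = 17 746 667 mm⁴.
Top plate: 60 × 18, A = 1 080 mm², y = 255 mm, Ī = 29 160 mm⁴.
Centroid: ȳ = ΣA·y / ΣA = 106.32 mm.
Transfer each piece to the horizontal axis through the centroid using Ī + A·d² with d = y − 106.32:
  bottom plate: d = -93.321 mm → contributes +27 347 204 mm⁴
  web plate: d = 29.679 mm → contributes +21 622 394 mm⁴
  top plate: d = 148.68 mm → contributes +23 903 063 mm⁴
Total I = 72 872 661 mm⁴.
Extreme fibre distance c = 157.68 mm; S = I/c = 462 158 mm³.

S_x ≈ 4.62 × 10⁵ mm³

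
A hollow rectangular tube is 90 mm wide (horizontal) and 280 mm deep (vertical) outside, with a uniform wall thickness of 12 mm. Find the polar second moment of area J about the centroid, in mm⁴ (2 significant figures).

J ≈ 8.3 × 10⁷ mm⁴

Break the section into simple shapes (no overlaps), measuring from the bottom-left corner of the bounding box.
Outer rectangle: 90 × 280, A = 25 200 mm², y = 140 mm, Ī = 164 640 000 mm⁴.
Inner void (subtracted): 66 × 256, A = 16 896 mm², y = 140 mm, Ī = 92 274 688 mm⁴.
By symmetry the centroid is at mid-height, ȳ = 140 mm.
All pieces are centred on the centroidal x-axis, so I = ΣĪ (holes subtracted) = 72 365 312 mm⁴.
Repeating about the centroidal y-axis gives I_y = 10 876 752 mm⁴.
Polar second moment: J = I_x + I_y = 83 242 064 mm⁴.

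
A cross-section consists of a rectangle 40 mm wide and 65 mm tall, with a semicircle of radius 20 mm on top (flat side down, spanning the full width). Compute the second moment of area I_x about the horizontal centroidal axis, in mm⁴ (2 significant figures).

I_x ≈ 1.8 × 10⁶ mm⁴

Break the section into simple shapes (no overlaps), measuring from the bottom-left corner of the bounding box.
Rectangular body: 40 × 65, A = 2 600 mm², y = 32.5 mm, Ī = 915 417 mm⁴.
Semicircular cap: semicircle r = 20, A = 628.3 mm², y = 73.49 mm, Ī = 17 561 mm⁴.
Centroid: ȳ = ΣA·y / ΣA = 40.48 mm.
Transfer each piece to the horizontal centroidal axis using Ī + A·d² with d = y − 40.48:
  rectangular body: d = -7.977 mm → contributes +1 080 879 mm⁴
  semicircular cap: d = 33.01 mm → contributes +702 249 mm⁴
Total I = 1 783 128 mm⁴.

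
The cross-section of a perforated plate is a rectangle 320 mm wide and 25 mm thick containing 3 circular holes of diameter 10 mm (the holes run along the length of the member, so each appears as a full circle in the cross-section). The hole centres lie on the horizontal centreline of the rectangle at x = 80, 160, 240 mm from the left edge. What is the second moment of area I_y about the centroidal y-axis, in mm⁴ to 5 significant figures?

I_y ≈ 6.7260 × 10⁷ mm⁴

Decompose the section into non-overlapping parts with the origin at the bottom-left of its bounding rectangle.
Plate: 320 × 25, A = 8 000 mm², x = 160 mm, Ī = 68 266 667 mm⁴.
Hole 1 (subtracted): ⌀10, A = 78.53982 mm², x = 80 mm, Ī = 490.8739 mm⁴.
Hole 2 (subtracted): ⌀10, A = 78.53982 mm², x = 160 mm, Ī = 490.8739 mm⁴.
Hole 3 (subtracted): ⌀10, A = 78.53982 mm², x = 240 mm, Ī = 490.8739 mm⁴.
By symmetry the centroid is at mid-width, x̄ = 160 mm.
Transfer each piece to the centroidal y-axis using Ī + A·d² with d = x − 160:
  plate: d = 0 mm → contributes +68 266 667 mm⁴
  hole 1: d = -80 mm → contributes −503145.7 mm⁴
  hole 2: d = 0 mm → contributes −490.8739 mm⁴
  hole 3: d = 80 mm → contributes −503145.7 mm⁴
Total I = 67 259 884 mm⁴.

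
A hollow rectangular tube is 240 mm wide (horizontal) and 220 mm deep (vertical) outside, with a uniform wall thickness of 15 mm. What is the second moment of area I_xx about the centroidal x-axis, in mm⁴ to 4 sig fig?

Split into non-overlapping primitives; take the origin at the lower-left of the bounding box.
Outer rectangle: 240 × 220, A = 52 800 mm², y = 110 mm, Ī = 212 960 000 mm⁴.
Inner void (subtracted): 210 × 190, A = 39 900 mm², y = 110 mm, Ī = 120 032 500 mm⁴.
By symmetry the centroid is at mid-height, ȳ = 110 mm.
All pieces are centred on the centroidal x-axis, so I = ΣĪ (holes subtracted) = 92 927 500 mm⁴.

I_xx ≈ 9.293 × 10⁷ mm⁴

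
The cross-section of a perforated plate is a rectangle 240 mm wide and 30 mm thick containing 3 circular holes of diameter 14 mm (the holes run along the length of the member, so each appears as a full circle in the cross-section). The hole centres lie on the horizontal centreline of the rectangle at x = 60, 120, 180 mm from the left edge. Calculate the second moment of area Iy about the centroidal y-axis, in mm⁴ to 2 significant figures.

Treat the section as a set of non-overlapping primitives; coordinates are from the bounding-box lower-left.
Plate: 240 × 30, A = 7 200 mm², x = 120 mm, Ī = 34 560 000 mm⁴.
Hole 1 (subtracted): ⌀14, A = 153.9 mm², x = 60 mm, Ī = 1 886 mm⁴.
Hole 2 (subtracted): ⌀14, A = 153.9 mm², x = 120 mm, Ī = 1 886 mm⁴.
Hole 3 (subtracted): ⌀14, A = 153.9 mm², x = 180 mm, Ī = 1 886 mm⁴.
By symmetry the centroid is at mid-width, x̄ = 120 mm.
Transfer each piece to the centroidal y-axis using Ī + A·d² with d = x − 120:
  plate: d = 0 mm → contributes +34 560 000 mm⁴
  hole 1: d = -60 mm → contributes −556 063 mm⁴
  hole 2: d = 0 mm → contributes −1 886 mm⁴
  hole 3: d = 60 mm → contributes −556 063 mm⁴
Total I = 33 445 989 mm⁴.

Iy ≈ 3.3 × 10⁷ mm⁴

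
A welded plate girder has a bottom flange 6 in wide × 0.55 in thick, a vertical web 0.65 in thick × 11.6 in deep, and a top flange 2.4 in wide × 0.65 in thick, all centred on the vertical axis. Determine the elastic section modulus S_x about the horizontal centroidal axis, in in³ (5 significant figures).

Treat the section as a set of non-overlapping primitives; coordinates are from the bounding-box lower-left.
Bottom plate: 6 × 0.55, A = 3.3 in², y = 0.275 in, Ī = 0.0831875 in⁴.
Web plate: 0.65 × 11.6, A = 7.54 in², y = 6.35 in, Ī = 84.54853 in⁴.
Top plate: 2.4 × 0.65, A = 1.56 in², y = 12.475 in, Ī = 0.054925 in⁴.
Centroid: ȳ = ΣA·y / ΣA = 5.503831 in.
Transfer each piece to the horizontal centroidal axis using Ī + A·d² with d = y − 5.503831:
  bottom plate: d = -5.228831 in → contributes +90.3074 in⁴
  web plate: d = 0.8461694 in → contributes +89.94719 in⁴
  top plate: d = 6.971169 in → contributes +75.86656 in⁴
Total I = 256.1212 in⁴.
Extreme fibre distance c = 7.296169 in; S = I/c = 35.10351 in³.

S_x ≈ 35.104 in³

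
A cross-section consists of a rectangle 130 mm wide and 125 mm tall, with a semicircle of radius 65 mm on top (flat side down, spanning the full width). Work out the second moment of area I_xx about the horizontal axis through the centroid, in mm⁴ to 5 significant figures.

Break the section into simple shapes (no overlaps), measuring from the bottom-left corner of the bounding box.
Rectangular body: 130 × 125, A = 16 250 mm², y = 62.5 mm, Ī = 21 158 854 mm⁴.
Semicircular cap: semicircle r = 65, A = 6636.614 mm², y = 152.5869 mm, Ī = 1 959 230 mm⁴.
Centroid: ȳ = ΣA·y / ΣA = 88.62321 mm.
Transfer each piece to the horizontal axis through the centroid using Ī + A·d² with d = y − 88.62321:
  rectangular body: d = -26.12321 mm → contributes +32 248 210 mm⁴
  semicircular cap: d = 63.96365 mm → contributes +29 111 934 mm⁴
Total I = 61 360 144 mm⁴.

I_xx ≈ 6.1360 × 10⁷ mm⁴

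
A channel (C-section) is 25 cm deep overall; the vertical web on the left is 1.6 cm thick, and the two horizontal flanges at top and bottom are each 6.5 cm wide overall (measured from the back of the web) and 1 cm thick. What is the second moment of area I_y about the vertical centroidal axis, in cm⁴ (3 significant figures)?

Break the section into simple shapes (no overlaps), measuring from the bottom-left corner of the bounding box.
Web: 1.6 × 25, A = 40 cm², x = 0.8 cm, Ī = 8.5333 cm⁴.
Top flange (beyond web): 4.9 × 1, A = 4.9 cm², x = 4.05 cm, Ī = 9.8041 cm⁴.
Bottom flange (beyond web): 4.9 × 1, A = 4.9 cm², x = 4.05 cm, Ī = 9.8041 cm⁴.
Centroid: x̄ = ΣA·x / ΣA = 1.4396 cm.
Transfer each piece to the vertical centroidal axis using Ī + A·d² with d = x − 1.4396:
  web: d = -0.63956 cm → contributes +24.895 cm⁴
  top flange (beyond web): d = 2.6104 cm → contributes +43.195 cm⁴
  bottom flange (beyond web): d = 2.6104 cm → contributes +43.195 cm⁴
Total I = 111.28 cm⁴.

I_y ≈ 111 cm⁴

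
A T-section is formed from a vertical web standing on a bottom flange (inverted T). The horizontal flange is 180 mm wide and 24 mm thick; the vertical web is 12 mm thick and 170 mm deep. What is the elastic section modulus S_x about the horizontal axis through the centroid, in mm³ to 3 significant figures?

Split into non-overlapping primitives; take the origin at the lower-left of the bounding box.
Flange: 180 × 24, A = 4 320 mm², y = 12 mm, Ī = 207 360 mm⁴.
Web: 12 × 170, A = 2 040 mm², y = 109 mm, Ī = 4 913 000 mm⁴.
Centroid: ȳ = ΣA·y / ΣA = 43.113 mm.
Transfer each piece to the horizontal axis through the centroid using Ī + A·d² with d = y − 43.113:
  flange: d = -31.113 mm → contributes +4 389 257 mm⁴
  web: d = 65.887 mm → contributes +13 768 782 mm⁴
Total I = 18 158 038 mm⁴.
Extreme fibre distance c = 150.89 mm; S = I/c = 120 342 mm³.

S_x ≈ 1.20 × 10⁵ mm³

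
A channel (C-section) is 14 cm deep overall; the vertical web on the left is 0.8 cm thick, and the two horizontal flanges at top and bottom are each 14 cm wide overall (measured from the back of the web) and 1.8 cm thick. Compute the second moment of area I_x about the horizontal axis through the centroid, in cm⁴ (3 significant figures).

Treat the section as a set of non-overlapping primitives; coordinates are from the bounding-box lower-left.
Web: 0.8 × 14, A = 11.2 cm², y = 7 cm, Ī = 182.93 cm⁴.
Top flange (beyond web): 13.2 × 1.8, A = 23.76 cm², y = 13.1 cm, Ī = 6.4152 cm⁴.
Bottom flange (beyond web): 13.2 × 1.8, A = 23.76 cm², y = 0.9 cm, Ī = 6.4152 cm⁴.
By symmetry the centroid is at mid-height, ȳ = 7 cm.
Transfer each piece to the horizontal axis through the centroid using Ī + A·d² with d = y − 7:
  web: d = 0 cm → contributes +182.93 cm⁴
  top flange (beyond web): d = 6.1 cm → contributes +890.52 cm⁴
  bottom flange (beyond web): d = -6.1 cm → contributes +890.52 cm⁴
Total I = 1 964 cm⁴.

I_x ≈ 1960 cm⁴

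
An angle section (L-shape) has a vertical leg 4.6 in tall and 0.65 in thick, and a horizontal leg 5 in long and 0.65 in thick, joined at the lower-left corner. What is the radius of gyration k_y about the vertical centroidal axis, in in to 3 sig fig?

k_y ≈ 1.53 in

Decompose the section into non-overlapping parts with the origin at the bottom-left of its bounding rectangle.
Vertical leg: 0.65 × 4.6, A = 2.99 in², x = 0.325 in, Ī = 0.10527 in⁴.
Horizontal leg (remainder): 4.35 × 0.65, A = 2.8275 in², x = 2.825 in, Ī = 4.4586 in⁴.
Centroid: x̄ = ΣA·x / ΣA = 1.5401 in.
Transfer each piece to the vertical centroidal axis using Ī + A·d² with d = x − 1.5401:
  vertical leg: d = -1.2151 in → contributes +4.5198 in⁴
  horizontal leg (remainder): d = 1.2849 in → contributes +9.1268 in⁴
Total I = 13.647 in⁴.
Radius of gyration: k = √(I/A) = √(13.647 / 5.8175) = 1.5316 in.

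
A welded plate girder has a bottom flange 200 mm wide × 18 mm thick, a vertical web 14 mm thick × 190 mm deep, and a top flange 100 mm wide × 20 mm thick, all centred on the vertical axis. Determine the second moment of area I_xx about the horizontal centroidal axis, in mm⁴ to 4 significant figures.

Break the section into simple shapes (no overlaps), measuring from the bottom-left corner of the bounding box.
Bottom plate: 200 × 18, A = 3 600 mm², y = 9 mm, Ī = 97 200 mm⁴.
Web plate: 14 × 190, A = 2 660 mm², y = 113 mm, Ī = 8 002 167 mm⁴.
Top plate: 100 × 20, A = 2 000 mm², y = 218 mm, Ī = 66666.7 mm⁴.
Centroid: ȳ = ΣA·y / ΣA = 93.0969 mm.
Transfer each piece to the horizontal centroidal axis using Ī + A·d² with d = y − 93.0969:
  bottom plate: d = -84.0969 mm → contributes +25 557 410 mm⁴
  web plate: d = 19.9031 mm → contributes +9 055 887 mm⁴
  top plate: d = 124.903 mm → contributes +31 268 259 mm⁴
Total I = 65 881 556 mm⁴.

I_xx ≈ 6.588 × 10⁷ mm⁴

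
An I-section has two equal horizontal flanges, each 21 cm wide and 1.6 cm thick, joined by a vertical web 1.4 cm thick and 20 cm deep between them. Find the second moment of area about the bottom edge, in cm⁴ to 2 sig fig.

Split into non-overlapping primitives; take the origin at the lower-left of the bounding box.
Bottom flange: 21 × 1.6, A = 33.6 cm², y = 0.8 cm, Ī = 7.168 cm⁴.
Web: 1.4 × 20, A = 28 cm², y = 11.6 cm, Ī = 933.3 cm⁴.
Top flange: 21 × 1.6, A = 33.6 cm², y = 22.4 cm, Ī = 7.168 cm⁴.
Transfer each piece to a horizontal axis along the bottom face using Ī + A·d² with d = y − 0:
  bottom flange: d = 0.8 cm → contributes +28.67 cm⁴
  web: d = 11.6 cm → contributes +4 701 cm⁴
  top flange: d = 22.4 cm → contributes +16 866 cm⁴
Total I = 21 596 cm⁴.

I_base ≈ 2.2 × 10⁴ cm⁴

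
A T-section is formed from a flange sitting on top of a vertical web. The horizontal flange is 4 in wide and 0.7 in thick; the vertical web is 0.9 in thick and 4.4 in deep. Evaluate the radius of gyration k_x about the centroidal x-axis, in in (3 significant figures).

k_x ≈ 1.59 in

Decompose the section into non-overlapping parts with the origin at the bottom-left of its bounding rectangle.
Flange: 4 × 0.7, A = 2.8 in², y = 4.75 in, Ī = 0.11433 in⁴.
Web: 0.9 × 4.4, A = 3.96 in², y = 2.2 in, Ī = 6.3888 in⁴.
Centroid: ȳ = ΣA·y / ΣA = 3.2562 in.
Transfer each piece to the centroidal x-axis using Ī + A·d² with d = y − 3.2562:
  flange: d = 1.4938 in → contributes +6.3623 in⁴
  web: d = -1.0562 in → contributes +10.807 in⁴
Total I = 17.169 in⁴.
Radius of gyration: k = √(I/A) = √(17.169 / 6.76) = 1.5937 in.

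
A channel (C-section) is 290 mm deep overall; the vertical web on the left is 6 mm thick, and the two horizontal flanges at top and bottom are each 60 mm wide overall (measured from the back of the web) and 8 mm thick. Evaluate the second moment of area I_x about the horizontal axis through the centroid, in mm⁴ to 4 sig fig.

Split into non-overlapping primitives; take the origin at the lower-left of the bounding box.
Web: 6 × 290, A = 1 740 mm², y = 145 mm, Ī = 12 194 500 mm⁴.
Top flange (beyond web): 54 × 8, A = 432 mm², y = 286 mm, Ī = 2 304 mm⁴.
Bottom flange (beyond web): 54 × 8, A = 432 mm², y = 4 mm, Ī = 2 304 mm⁴.
By symmetry the centroid is at mid-height, ȳ = 145 mm.
Transfer each piece to the horizontal axis through the centroid using Ī + A·d² with d = y − 145:
  web: d = 0 mm → contributes +12 194 500 mm⁴
  top flange (beyond web): d = 141 mm → contributes +8 590 896 mm⁴
  bottom flange (beyond web): d = -141 mm → contributes +8 590 896 mm⁴
Total I = 29 376 292 mm⁴.

I_x ≈ 2.938 × 10⁷ mm⁴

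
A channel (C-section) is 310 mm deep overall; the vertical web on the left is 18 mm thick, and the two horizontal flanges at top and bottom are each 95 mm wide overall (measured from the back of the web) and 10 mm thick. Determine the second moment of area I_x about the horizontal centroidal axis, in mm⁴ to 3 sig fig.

I_x ≈ 7.93 × 10⁷ mm⁴

Decompose the section into non-overlapping parts with the origin at the bottom-left of its bounding rectangle.
Web: 18 × 310, A = 5 580 mm², y = 155 mm, Ī = 44 686 500 mm⁴.
Top flange (beyond web): 77 × 10, A = 770 mm², y = 305 mm, Ī = 6416.7 mm⁴.
Bottom flange (beyond web): 77 × 10, A = 770 mm², y = 5 mm, Ī = 6416.7 mm⁴.
By symmetry the centroid is at mid-height, ȳ = 155 mm.
Transfer each piece to the horizontal centroidal axis using Ī + A·d² with d = y − 155:
  web: d = 0 mm → contributes +44 686 500 mm⁴
  top flange (beyond web): d = 150 mm → contributes +17 331 417 mm⁴
  bottom flange (beyond web): d = -150 mm → contributes +17 331 417 mm⁴
Total I = 79 349 333 mm⁴.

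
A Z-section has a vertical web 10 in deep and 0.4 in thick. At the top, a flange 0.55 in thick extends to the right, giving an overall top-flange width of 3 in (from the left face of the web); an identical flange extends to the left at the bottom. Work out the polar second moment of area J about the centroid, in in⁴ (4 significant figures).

Split into non-overlapping primitives; take the origin at the lower-left of the bounding box.
Web: 0.4 × 10, A = 4 in², y = 5 in, Ī = 33.3333 in⁴.
Top flange (beyond web): 2.6 × 0.55, A = 1.43 in², y = 9.725 in, Ī = 0.0360479 in⁴.
Bottom flange (beyond web): 2.6 × 0.55, A = 1.43 in², y = 0.275 in, Ī = 0.0360479 in⁴.
Centroid: ȳ = ΣA·y / ΣA = 5 in.
Transfer each piece to the centroidal x-axis using Ī + A·d² with d = y − 5:
  web: d = 0 in → contributes +33.3333 in⁴
  top flange (beyond web): d = 4.725 in → contributes +31.9617 in⁴
  bottom flange (beyond web): d = -4.725 in → contributes +31.9617 in⁴
Total I = 97.2567 in⁴.
For the y-axis: x̄ = 2.8 in.
Repeating about the centroidal y-axis gives I_y = 8.09947 in⁴.
Polar second moment: J = I_x + I_y = 105.356 in⁴.

J ≈ 105.4 in⁴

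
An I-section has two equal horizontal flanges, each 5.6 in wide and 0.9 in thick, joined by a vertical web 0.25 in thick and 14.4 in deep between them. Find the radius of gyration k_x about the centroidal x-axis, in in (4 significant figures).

Treat the section as a set of non-overlapping primitives; coordinates are from the bounding-box lower-left.
Bottom flange: 5.6 × 0.9, A = 5.04 in², y = 0.45 in, Ī = 0.3402 in⁴.
Web: 0.25 × 14.4, A = 3.6 in², y = 8.1 in, Ī = 62.208 in⁴.
Top flange: 5.6 × 0.9, A = 5.04 in², y = 15.75 in, Ī = 0.3402 in⁴.
By symmetry the centroid is at mid-height, ȳ = 8.1 in.
Transfer each piece to the centroidal x-axis using Ī + A·d² with d = y − 8.1:
  bottom flange: d = -7.65 in → contributes +295.294 in⁴
  web: d = 0 in → contributes +62.208 in⁴
  top flange: d = 7.65 in → contributes +295.294 in⁴
Total I = 652.795 in⁴.
Radius of gyration: k = √(I/A) = √(652.795 / 13.68) = 6.90789 in.

k_x ≈ 6.908 in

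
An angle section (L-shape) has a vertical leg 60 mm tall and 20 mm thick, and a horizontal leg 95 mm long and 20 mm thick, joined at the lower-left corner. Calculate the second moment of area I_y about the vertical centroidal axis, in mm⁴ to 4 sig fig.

Break the section into simple shapes (no overlaps), measuring from the bottom-left corner of the bounding box.
Vertical leg: 20 × 60, A = 1 200 mm², x = 10 mm, Ī = 40 000 mm⁴.
Horizontal leg (remainder): 75 × 20, A = 1 500 mm², x = 57.5 mm, Ī = 703 125 mm⁴.
Centroid: x̄ = ΣA·x / ΣA = 36.3889 mm.
Transfer each piece to the vertical centroidal axis using Ī + A·d² with d = x − 36.3889:
  vertical leg: d = -26.3889 mm → contributes +875 648 mm⁴
  horizontal leg (remainder): d = 21.1111 mm → contributes +1 371 644 mm⁴
Total I = 2 247 292 mm⁴.

I_y ≈ 2.247 × 10⁶ mm⁴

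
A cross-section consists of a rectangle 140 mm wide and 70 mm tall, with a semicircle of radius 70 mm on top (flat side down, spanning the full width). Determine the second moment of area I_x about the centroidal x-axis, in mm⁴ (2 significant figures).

I_x ≈ 2.5 × 10⁷ mm⁴

Treat the section as a set of non-overlapping primitives; coordinates are from the bounding-box lower-left.
Rectangular body: 140 × 70, A = 9 800 mm², y = 35 mm, Ī = 4 001 667 mm⁴.
Semicircular cap: semicircle r = 70, A = 7 697 mm², y = 99.71 mm, Ī = 2 635 265 mm⁴.
Centroid: ȳ = ΣA·y / ΣA = 63.47 mm.
Transfer each piece to the centroidal x-axis using Ī + A·d² with d = y − 63.47:
  rectangular body: d = -28.47 mm → contributes +11 942 462 mm⁴
  semicircular cap: d = 36.24 mm → contributes +12 745 799 mm⁴
Total I = 24 688 262 mm⁴.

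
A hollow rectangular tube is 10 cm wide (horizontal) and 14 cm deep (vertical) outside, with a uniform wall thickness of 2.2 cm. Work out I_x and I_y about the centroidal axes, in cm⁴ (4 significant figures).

Split into non-overlapping primitives; take the origin at the lower-left of the bounding box.
Outer rectangle: 10 × 14, A = 140 cm², y = 7 cm, Ī = 2286.67 cm⁴.
Inner void (subtracted): 5.6 × 9.6, A = 53.76 cm², y = 7 cm, Ī = 412.877 cm⁴.
By symmetry the centroid is at mid-height, ȳ = 7 cm.
All pieces are centred on the centroidal x-axis, so I = ΣĪ (holes subtracted) = 1873.79 cm⁴.
Repeating about the centroidal y-axis gives I_y = 1026.17 cm⁴.

I_x ≈ 1874 cm⁴, I_y ≈ 1026 cm⁴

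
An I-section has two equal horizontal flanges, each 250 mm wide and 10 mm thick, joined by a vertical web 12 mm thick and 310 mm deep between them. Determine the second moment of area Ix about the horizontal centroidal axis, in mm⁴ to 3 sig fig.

Split into non-overlapping primitives; take the origin at the lower-left of the bounding box.
Bottom flange: 250 × 10, A = 2 500 mm², y = 5 mm, Ī = 20 833 mm⁴.
Web: 12 × 310, A = 3 720 mm², y = 165 mm, Ī = 29 791 000 mm⁴.
Top flange: 250 × 10, A = 2 500 mm², y = 325 mm, Ī = 20 833 mm⁴.
By symmetry the centroid is at mid-height, ȳ = 165 mm.
Transfer each piece to the horizontal centroidal axis using Ī + A·d² with d = y − 165:
  bottom flange: d = -160 mm → contributes +64 020 833 mm⁴
  web: d = 0 mm → contributes +29 791 000 mm⁴
  top flange: d = 160 mm → contributes +64 020 833 mm⁴
Total I = 157 832 667 mm⁴.

Ix ≈ 1.58 × 10⁸ mm⁴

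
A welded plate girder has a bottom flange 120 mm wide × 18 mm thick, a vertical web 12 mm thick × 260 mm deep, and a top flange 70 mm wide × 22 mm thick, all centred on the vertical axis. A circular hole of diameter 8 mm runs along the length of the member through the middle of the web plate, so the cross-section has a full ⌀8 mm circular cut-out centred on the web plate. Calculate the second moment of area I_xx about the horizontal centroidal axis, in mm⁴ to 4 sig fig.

Break the section into simple shapes (no overlaps), measuring from the bottom-left corner of the bounding box.
Bottom plate: 120 × 18, A = 2 160 mm², y = 9 mm, Ī = 58 320 mm⁴.
Web plate: 12 × 260, A = 3 120 mm², y = 148 mm, Ī = 17 576 000 mm⁴.
Top plate: 70 × 22, A = 1 540 mm², y = 289 mm, Ī = 62113.3 mm⁴.
Hole (subtracted): ⌀8, A = 50.2655 mm², y = 148 mm, Ī = 201.062 mm⁴.
Centroid: ȳ = ΣA·y / ΣA = 135.725 mm.
Transfer each piece to the horizontal centroidal axis using Ī + A·d² with d = y − 135.725:
  bottom plate: d = -126.725 mm → contributes +34 746 125 mm⁴
  web plate: d = 12.2752 mm → contributes +18 046 125 mm⁴
  top plate: d = 153.275 mm → contributes +36 241 786 mm⁴
  hole: d = 12.2752 mm → contributes −7775.12 mm⁴
Total I = 89 026 261 mm⁴.

I_xx ≈ 8.903 × 10⁷ mm⁴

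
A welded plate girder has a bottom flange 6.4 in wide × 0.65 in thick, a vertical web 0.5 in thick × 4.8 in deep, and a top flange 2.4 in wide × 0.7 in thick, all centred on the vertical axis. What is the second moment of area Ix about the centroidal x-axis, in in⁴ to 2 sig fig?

Break the section into simple shapes (no overlaps), measuring from the bottom-left corner of the bounding box.
Bottom plate: 6.4 × 0.65, A = 4.16 in², y = 0.325 in, Ī = 0.1465 in⁴.
Web plate: 0.5 × 4.8, A = 2.4 in², y = 3.05 in, Ī = 4.608 in⁴.
Top plate: 2.4 × 0.7, A = 1.68 in², y = 5.8 in, Ī = 0.0686 in⁴.
Centroid: ȳ = ΣA·y / ΣA = 2.235 in.
Transfer each piece to the centroidal x-axis using Ī + A·d² with d = y − 2.235:
  bottom plate: d = -1.91 in → contributes +15.32 in⁴
  web plate: d = 0.815 in → contributes +6.202 in⁴
  top plate: d = 3.565 in → contributes +21.42 in⁴
Total I = 42.94 in⁴.

Ix ≈ 43 in⁴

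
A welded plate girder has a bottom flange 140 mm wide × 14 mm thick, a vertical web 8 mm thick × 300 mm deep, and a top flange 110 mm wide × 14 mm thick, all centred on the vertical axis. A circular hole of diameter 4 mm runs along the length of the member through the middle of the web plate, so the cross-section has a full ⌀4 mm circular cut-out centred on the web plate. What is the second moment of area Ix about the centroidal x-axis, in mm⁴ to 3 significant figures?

Ix ≈ 1.04 × 10⁸ mm⁴

Split into non-overlapping primitives; take the origin at the lower-left of the bounding box.
Bottom plate: 140 × 14, A = 1 960 mm², y = 7 mm, Ī = 32 013 mm⁴.
Web plate: 8 × 300, A = 2 400 mm², y = 164 mm, Ī = 18 000 000 mm⁴.
Top plate: 110 × 14, A = 1 540 mm², y = 321 mm, Ī = 25 153 mm⁴.
Hole (subtracted): ⌀4, A = 12.566 mm², y = 164 mm, Ī = 12.566 mm⁴.
Centroid: ȳ = ΣA·y / ΣA = 152.8 mm.
Transfer each piece to the centroidal x-axis using Ī + A·d² with d = y − 152.8:
  bottom plate: d = -145.8 mm → contributes +41 696 916 mm⁴
  web plate: d = 11.2 mm → contributes +18 301 063 mm⁴
  top plate: d = 168.2 mm → contributes +43 593 728 mm⁴
  hole: d = 11.2 mm → contributes −1588.9 mm⁴
Total I = 103 590 118 mm⁴.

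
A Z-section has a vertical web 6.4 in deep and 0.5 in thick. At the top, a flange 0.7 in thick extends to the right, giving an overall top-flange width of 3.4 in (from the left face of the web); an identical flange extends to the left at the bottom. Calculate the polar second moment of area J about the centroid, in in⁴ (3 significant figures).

Decompose the section into non-overlapping parts with the origin at the bottom-left of its bounding rectangle.
Web: 0.5 × 6.4, A = 3.2 in², y = 3.2 in, Ī = 10.923 in⁴.
Top flange (beyond web): 2.9 × 0.7, A = 2.03 in², y = 6.05 in, Ī = 0.082892 in⁴.
Bottom flange (beyond web): 2.9 × 0.7, A = 2.03 in², y = 0.35 in, Ī = 0.082892 in⁴.
Centroid: ȳ = ΣA·y / ΣA = 3.2 in.
Transfer each piece to the centroidal x-axis using Ī + A·d² with d = y − 3.2:
  web: d = 0 in → contributes +10.923 in⁴
  top flange (beyond web): d = 2.85 in → contributes +16.572 in⁴
  bottom flange (beyond web): d = -2.85 in → contributes +16.572 in⁴
Total I = 44.066 in⁴.
For the y-axis: x̄ = 3.15 in.
Repeating about the centroidal y-axis gives I_y = 14.645 in⁴.
Polar second moment: J = I_x + I_y = 58.711 in⁴.

J ≈ 58.7 in⁴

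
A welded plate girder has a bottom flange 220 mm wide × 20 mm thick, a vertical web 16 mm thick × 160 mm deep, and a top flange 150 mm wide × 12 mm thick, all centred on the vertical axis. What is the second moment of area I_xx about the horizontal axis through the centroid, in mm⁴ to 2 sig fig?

Split into non-overlapping primitives; take the origin at the lower-left of the bounding box.
Bottom plate: 220 × 20, A = 4 400 mm², y = 10 mm, Ī = 146 667 mm⁴.
Web plate: 16 × 160, A = 2 560 mm², y = 100 mm, Ī = 5 461 333 mm⁴.
Top plate: 150 × 12, A = 1 800 mm², y = 186 mm, Ī = 21 600 mm⁴.
Centroid: ȳ = ΣA·y / ΣA = 72.47 mm.
Transfer each piece to the horizontal axis through the centroid using Ī + A·d² with d = y − 72.47:
  bottom plate: d = -62.47 mm → contributes +17 315 336 mm⁴
  web plate: d = 27.53 mm → contributes +7 402 158 mm⁴
  top plate: d = 113.5 mm → contributes +23 223 645 mm⁴
Total I = 47 941 140 mm⁴.

I_xx ≈ 4.8 × 10⁷ mm⁴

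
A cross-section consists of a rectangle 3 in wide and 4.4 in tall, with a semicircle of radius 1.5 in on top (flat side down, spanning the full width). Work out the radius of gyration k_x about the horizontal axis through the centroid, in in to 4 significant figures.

k_x ≈ 1.627 in

Treat the section as a set of non-overlapping primitives; coordinates are from the bounding-box lower-left.
Rectangular body: 3 × 4.4, A = 13.2 in², y = 2.2 in, Ī = 21.296 in⁴.
Semicircular cap: semicircle r = 1.5, A = 3.53429 in², y = 5.03662 in, Ī = 0.555645 in⁴.
Centroid: ȳ = ΣA·y / ΣA = 2.7991 in.
Transfer each piece to the horizontal axis through the centroid using Ī + A·d² with d = y − 2.7991:
  rectangular body: d = -0.599096 in → contributes +26.0337 in⁴
  semicircular cap: d = 2.23752 in → contributes +18.2501 in⁴
Total I = 44.2838 in⁴.
Radius of gyration: k = √(I/A) = √(44.2838 / 16.7343) = 1.62674 in.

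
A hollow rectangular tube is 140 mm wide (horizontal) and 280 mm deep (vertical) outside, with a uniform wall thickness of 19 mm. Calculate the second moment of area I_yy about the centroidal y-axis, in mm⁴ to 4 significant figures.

Decompose the section into non-overlapping parts with the origin at the bottom-left of its bounding rectangle.
Outer rectangle: 140 × 280, A = 39 200 mm², x = 70 mm, Ī = 64 026 667 mm⁴.
Inner void (subtracted): 102 × 242, A = 24 684 mm², x = 70 mm, Ī = 21 401 028 mm⁴.
By symmetry the centroid is at mid-width, x̄ = 70 mm.
All pieces are centred on the centroidal y-axis, so I = ΣĪ (holes subtracted) = 42 625 639 mm⁴.

I_yy ≈ 4.263 × 10⁷ mm⁴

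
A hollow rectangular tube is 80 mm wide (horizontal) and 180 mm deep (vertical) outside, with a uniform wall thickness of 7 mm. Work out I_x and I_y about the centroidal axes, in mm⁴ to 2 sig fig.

I_x ≈ 1.4 × 10⁷ mm⁴, I_y ≈ 3.7 × 10⁶ mm⁴

Treat the section as a set of non-overlapping primitives; coordinates are from the bounding-box lower-left.
Outer rectangle: 80 × 180, A = 14 400 mm², y = 90 mm, Ī = 38 880 000 mm⁴.
Inner void (subtracted): 66 × 166, A = 10 956 mm², y = 90 mm, Ī = 25 158 628 mm⁴.
By symmetry the centroid is at mid-height, ȳ = 90 mm.
All pieces are centred on the centroidal x-axis, so I = ΣĪ (holes subtracted) = 13 721 372 mm⁴.
Repeating about the centroidal y-axis gives I_y = 3 702 972 mm⁴.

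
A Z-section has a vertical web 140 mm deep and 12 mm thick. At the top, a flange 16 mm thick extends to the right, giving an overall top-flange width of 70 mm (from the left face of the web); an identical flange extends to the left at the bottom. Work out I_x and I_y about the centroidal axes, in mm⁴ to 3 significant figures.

Decompose the section into non-overlapping parts with the origin at the bottom-left of its bounding rectangle.
Web: 12 × 140, A = 1 680 mm², y = 70 mm, Ī = 2 744 000 mm⁴.
Top flange (beyond web): 58 × 16, A = 928 mm², y = 132 mm, Ī = 19 797 mm⁴.
Bottom flange (beyond web): 58 × 16, A = 928 mm², y = 8 mm, Ī = 19 797 mm⁴.
Centroid: ȳ = ΣA·y / ΣA = 70 mm.
Transfer each piece to the centroidal x-axis using Ī + A·d² with d = y − 70:
  web: d = 0 mm → contributes +2 744 000 mm⁴
  top flange (beyond web): d = 62 mm → contributes +3 587 029 mm⁴
  bottom flange (beyond web): d = -62 mm → contributes +3 587 029 mm⁴
Total I = 9 918 059 mm⁴.
For the y-axis: x̄ = 64 mm.
Repeating about the centroidal y-axis gives I_y = 2 814 059 mm⁴.

I_x ≈ 9.92 × 10⁶ mm⁴, I_y ≈ 2.81 × 10⁶ mm⁴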